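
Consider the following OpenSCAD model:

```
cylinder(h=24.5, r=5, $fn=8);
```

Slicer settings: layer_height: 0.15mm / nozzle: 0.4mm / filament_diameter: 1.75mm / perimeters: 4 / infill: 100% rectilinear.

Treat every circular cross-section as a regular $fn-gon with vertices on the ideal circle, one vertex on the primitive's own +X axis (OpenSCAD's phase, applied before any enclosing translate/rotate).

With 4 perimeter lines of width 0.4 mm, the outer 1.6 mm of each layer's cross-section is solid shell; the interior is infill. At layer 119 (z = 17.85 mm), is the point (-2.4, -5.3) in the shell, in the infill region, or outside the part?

At z = 17.85 mm: the r=5 cylinder gives a regular 8-gon of circumradius 5 (constant along its height). Overall, the cross-section is a single solid region. The nearest boundary edge runs (-3.54, -3.54)→(-0.00, -5.00); distance from the point to it = 1.20 mm. The point is not inside any of the regions above, so it lies outside the cross-section (1.20 mm from the nearest boundary).

outside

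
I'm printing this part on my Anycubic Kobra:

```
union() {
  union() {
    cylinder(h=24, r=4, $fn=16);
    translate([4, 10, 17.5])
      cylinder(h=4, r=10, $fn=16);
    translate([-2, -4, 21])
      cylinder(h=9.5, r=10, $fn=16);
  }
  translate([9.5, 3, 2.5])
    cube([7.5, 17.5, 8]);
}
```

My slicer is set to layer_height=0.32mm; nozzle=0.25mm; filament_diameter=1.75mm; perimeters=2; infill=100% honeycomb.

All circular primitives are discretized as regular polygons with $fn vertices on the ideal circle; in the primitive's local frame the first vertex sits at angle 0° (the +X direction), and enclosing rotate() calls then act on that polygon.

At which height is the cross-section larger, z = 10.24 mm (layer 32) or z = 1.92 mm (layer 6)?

Layer 32 (z = 10.24): the r=4 cylinder gives a regular 16-gon of circumradius 4 (constant along its height) (area = (16/2)·4.000²·sin(360°/16) = 48.98 mm²); the cylinder at (4, 10) is absent (z outside [17.5, 21.5]); the cylinder at (-2, -4) is absent (z outside [21, 30.5]); Taking the union: only the r=4 cylinder is present, so the union is just that shape — area = 48.98 mm²; the 7.5×17.5 cube at (9.5, 3) contributes its full rectangle (area 131.25 mm²); Merging all regions: the 2 present regions are separate (no shared area or edge), so areas and boundary lengths simply add and each stays a separate island — area = 180.23 mm². So its area = 180.23 mm². Layer 6 (z = 1.92): the r=4 cylinder gives a regular 16-gon of circumradius 4 (constant along its height) (area = (16/2)·4.000²·sin(360°/16) = 48.98 mm²); the cylinder at (4, 10) does not reach this height (z outside [17.5, 21.5]); the cylinder at (-2, -4) is absent (z outside [21, 30.5]); Combining (union): only the r=4 cylinder is present, so the union is just that shape — area = 48.98 mm²; the cube at (9.5, 3) is not intersected at this z (z outside [2.5, 10.5]); Taking the union: only that combined region is present, so the union is just that shape — area = 48.98 mm². So its area = 48.98 mm². Layer 32 is larger (180.23 vs 48.98 mm²).

layer 32 (z = 10.24 mm)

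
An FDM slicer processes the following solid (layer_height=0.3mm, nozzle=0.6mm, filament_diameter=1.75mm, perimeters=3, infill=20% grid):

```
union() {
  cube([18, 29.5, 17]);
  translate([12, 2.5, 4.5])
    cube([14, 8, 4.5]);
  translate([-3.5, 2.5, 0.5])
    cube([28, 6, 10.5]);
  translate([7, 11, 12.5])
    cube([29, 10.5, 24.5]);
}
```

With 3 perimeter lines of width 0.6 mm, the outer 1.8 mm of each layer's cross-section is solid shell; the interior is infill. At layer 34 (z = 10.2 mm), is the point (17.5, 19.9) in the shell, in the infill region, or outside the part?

shell

At z = 10.2 mm: the 18×29.5 cube contributes its full rectangle; the cube at (12, 2.5) is absent (z outside [4.5, 9]); the cube at (-3.5, 2.5) is present — its section is the full 28×6 rectangle; the cube at (7, 11) does not reach this height (z outside [12.5, 37]); Taking the union: the regions partially overlap (shared area 108.00 mm²), so overlapping operands fuse into one piece — 1 connected region. Overall, the cross-section is a single solid region. The nearest boundary edge runs (18.00, 29.50)→(18.00, 8.50); distance from the point to it = 0.50 mm. The point is inside the cross-section, 0.50 mm from the nearest boundary — within the 1.8 mm shell band (3 × 0.6).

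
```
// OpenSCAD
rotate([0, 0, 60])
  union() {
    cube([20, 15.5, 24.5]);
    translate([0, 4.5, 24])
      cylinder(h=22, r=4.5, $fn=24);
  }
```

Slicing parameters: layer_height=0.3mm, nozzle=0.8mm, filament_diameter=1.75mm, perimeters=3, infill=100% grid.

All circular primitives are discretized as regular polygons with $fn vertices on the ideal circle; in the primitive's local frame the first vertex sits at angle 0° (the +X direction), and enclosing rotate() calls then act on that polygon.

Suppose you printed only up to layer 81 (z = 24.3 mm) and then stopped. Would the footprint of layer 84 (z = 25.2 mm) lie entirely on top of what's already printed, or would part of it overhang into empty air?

Compare the two slices. At z = 24.3: the cube is present — its section is the full 20×15.5 rectangle (area 310.00 mm²); the r=4.5 cylinder at (0, 4.5) gives a regular 24-gon of circumradius 4.5 (constant along its height) (area = (24/2)·4.500²·sin(360°/24) = 62.89 mm²); Combining (union): the regions partially overlap — summed areas 372.89 mm² minus the doubly-counted overlap 31.45 mm² gives 341.45 mm² — area = 341.45 mm²; (whole slice rotated 60° about Z — lengths, areas and connectivity unchanged). At z = 25.2: the cube is not intersected at this z (z outside [0, 24.5]); the cylinder at (0, 4.5): section is a regular 24-gon, circumradius r=4.5 (area = (24/2)·4.500²·sin(360°/24) = 62.89 mm²); Combining (union): only the r=4.5 cylinder at (0, 4.5) is present, so the union is just that shape — area = 62.89 mm²; (rotated 60° about Z; rotation is an isometry so areas/perimeters/island counts are preserved). Checking containment: the cross-section at z = 25.2 is a subset of the cross-section at z = 24.3.

entirely on top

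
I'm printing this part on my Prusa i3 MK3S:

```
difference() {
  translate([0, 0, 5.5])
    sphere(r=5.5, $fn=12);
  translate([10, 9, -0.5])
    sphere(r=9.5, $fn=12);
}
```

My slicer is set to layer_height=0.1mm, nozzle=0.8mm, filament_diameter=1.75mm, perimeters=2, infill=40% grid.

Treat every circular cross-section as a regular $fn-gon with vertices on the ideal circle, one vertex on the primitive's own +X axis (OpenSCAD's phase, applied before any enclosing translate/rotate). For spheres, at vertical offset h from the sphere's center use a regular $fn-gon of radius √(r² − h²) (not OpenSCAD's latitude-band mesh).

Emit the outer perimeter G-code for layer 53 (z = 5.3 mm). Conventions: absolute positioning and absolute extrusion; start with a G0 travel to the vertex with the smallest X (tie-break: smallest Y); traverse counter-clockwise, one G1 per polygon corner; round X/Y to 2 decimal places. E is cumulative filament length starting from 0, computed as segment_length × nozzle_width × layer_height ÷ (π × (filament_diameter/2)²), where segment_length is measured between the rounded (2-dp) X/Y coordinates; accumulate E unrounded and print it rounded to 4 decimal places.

At z = 5.3 mm: the r=5.5 sphere slices to a regular 12-gon of circumradius 5.496 (√(r²−h²) with h=0.2 from center); the r=9.5 sphere at (10, 9) slices to a regular 12-gon of circumradius 7.524 (√(r²−h²) with h=5.8 from center); Subtracting the remaining from the first: starting from the r=5.5 sphere, the r=9.5 sphere at (10, 9) misses the remaining region (no effect) — 1 connected region. The outline is a single polygon with 12 vertices. Extrusion per mm of travel: 0.8 × 0.1 / (π × 0.875²) = 0.033260. Accumulating E over each segment gives final E = 1.1359.

G0 X-5.50 Y0.00 Z5.30
G1 X-4.76 Y-2.75 E0.0947
G1 X-2.75 Y-4.76 E0.1893
G1 X0.00 Y-5.50 E0.2840
G1 X2.75 Y-4.76 E0.3787
G1 X4.76 Y-2.75 E0.4732
G1 X5.50 Y0.00 E0.5680
G1 X4.76 Y2.75 E0.6627
G1 X2.75 Y4.76 E0.7572
G1 X0.00 Y5.50 E0.8519
G1 X-2.75 Y4.76 E0.9467
G1 X-4.76 Y2.75 E1.0412
G1 X-5.50 Y0.00 E1.1359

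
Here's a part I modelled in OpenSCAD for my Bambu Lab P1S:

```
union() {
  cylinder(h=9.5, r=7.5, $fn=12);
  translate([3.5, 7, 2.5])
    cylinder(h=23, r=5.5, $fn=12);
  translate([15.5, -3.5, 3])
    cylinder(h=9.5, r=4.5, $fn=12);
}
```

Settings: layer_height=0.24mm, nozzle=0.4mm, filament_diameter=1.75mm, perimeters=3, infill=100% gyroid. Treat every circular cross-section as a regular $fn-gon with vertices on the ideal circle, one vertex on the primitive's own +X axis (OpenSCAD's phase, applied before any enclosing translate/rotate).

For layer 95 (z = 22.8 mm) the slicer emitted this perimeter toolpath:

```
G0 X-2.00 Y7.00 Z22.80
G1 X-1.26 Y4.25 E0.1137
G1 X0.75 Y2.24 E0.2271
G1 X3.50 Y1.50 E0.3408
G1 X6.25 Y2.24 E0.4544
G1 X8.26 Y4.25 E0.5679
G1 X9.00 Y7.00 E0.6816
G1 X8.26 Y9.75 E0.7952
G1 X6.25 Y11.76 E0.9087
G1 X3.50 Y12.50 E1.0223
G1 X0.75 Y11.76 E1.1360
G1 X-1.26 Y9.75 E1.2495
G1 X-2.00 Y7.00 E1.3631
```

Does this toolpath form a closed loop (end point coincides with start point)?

Start point (G0): (-2.00, 7.00). End point (last G1): the path returns to the start — closed.

yes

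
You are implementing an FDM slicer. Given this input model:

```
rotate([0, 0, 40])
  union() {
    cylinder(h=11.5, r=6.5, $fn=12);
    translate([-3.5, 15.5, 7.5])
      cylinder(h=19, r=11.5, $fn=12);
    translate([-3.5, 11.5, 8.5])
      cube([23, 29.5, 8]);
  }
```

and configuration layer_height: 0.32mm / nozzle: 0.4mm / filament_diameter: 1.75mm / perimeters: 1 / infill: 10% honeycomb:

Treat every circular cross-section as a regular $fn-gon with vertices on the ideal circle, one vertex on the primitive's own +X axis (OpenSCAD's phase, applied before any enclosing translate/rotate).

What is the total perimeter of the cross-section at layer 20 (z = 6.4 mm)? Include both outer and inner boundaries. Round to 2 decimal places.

At z = 6.4 mm: the r=6.5 cylinder contributes a regular 12-gon of circumradius 6.5 (perimeter = 2·12·6.500·sin(180°/12) = 40.38 mm); the cylinder at (-3.5, 15.5) is absent (z outside [7.5, 26.5]); the cube at (-3.5, 11.5) is not intersected at this z (z outside [8.5, 16.5]); Combining (union): only the r=6.5 cylinder is present, so the union is just that shape — boundary = 40.38 mm; (rotated 40° about Z; rotation is an isometry so areas/perimeters/island counts are preserved). Overall, the cross-section is a single solid region. Total boundary length (outer) = 40.38 mm.

40.38 mm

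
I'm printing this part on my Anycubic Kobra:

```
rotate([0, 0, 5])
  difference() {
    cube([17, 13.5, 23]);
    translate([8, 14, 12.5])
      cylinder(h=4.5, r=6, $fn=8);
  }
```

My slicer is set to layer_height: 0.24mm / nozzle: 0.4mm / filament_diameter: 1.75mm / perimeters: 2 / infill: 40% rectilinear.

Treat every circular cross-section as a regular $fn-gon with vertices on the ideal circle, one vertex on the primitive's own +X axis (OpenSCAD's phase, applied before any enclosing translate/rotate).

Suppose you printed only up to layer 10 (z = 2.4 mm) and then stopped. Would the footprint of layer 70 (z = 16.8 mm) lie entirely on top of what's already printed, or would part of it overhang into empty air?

entirely on top

Compare the two slices. At z = 2.4: the cube (footprint 17×13.5) is included at this height (area 229.50 mm²); the cylinder at (8, 14) is not intersected at this z (z outside [12.5, 17]); Subtracting the remaining from the first: none of the subtracted shapes is present at this height, so the 17×13.5 cube is unchanged — area = 229.50 mm²; (whole slice rotated 5° about Z — lengths, areas and connectivity unchanged). At z = 16.8: the cube (footprint 17×13.5) is included at this height (area 229.50 mm²); the r=6 cylinder at (8, 14) contributes a regular 8-gon of circumradius 6 (area = (8/2)·6.000²·sin(360°/8) = 101.82 mm²); After the difference (first − rest): starting from the 17×13.5 cube (229.50 mm²), the r=6 cylinder at (8, 14) partially overlaps it — only the 45.02 mm² overlap (of its 101.82 mm²) is removed, clipping the outline — area = 184.48 mm²; (rotated 5° about Z; rotation is an isometry so areas/perimeters/island counts are preserved). Checking containment: the cross-section at z = 16.8 is a subset of the cross-section at z = 2.4.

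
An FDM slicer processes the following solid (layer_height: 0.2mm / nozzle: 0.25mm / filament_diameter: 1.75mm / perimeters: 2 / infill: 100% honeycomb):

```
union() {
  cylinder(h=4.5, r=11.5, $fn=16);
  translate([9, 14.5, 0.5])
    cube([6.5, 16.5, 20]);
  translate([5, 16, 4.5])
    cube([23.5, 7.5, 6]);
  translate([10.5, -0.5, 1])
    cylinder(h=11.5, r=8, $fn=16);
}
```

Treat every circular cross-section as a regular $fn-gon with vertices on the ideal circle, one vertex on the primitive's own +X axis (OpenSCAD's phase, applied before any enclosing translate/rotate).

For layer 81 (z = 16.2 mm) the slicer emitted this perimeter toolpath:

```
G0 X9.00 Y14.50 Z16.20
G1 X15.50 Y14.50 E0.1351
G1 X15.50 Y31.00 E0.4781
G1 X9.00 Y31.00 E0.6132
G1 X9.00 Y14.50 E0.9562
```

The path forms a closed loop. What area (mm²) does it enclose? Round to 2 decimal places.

Apply the shoelace formula to the sequence of (X, Y) vertices; enclosed area = 107.25 mm².

107.25 mm²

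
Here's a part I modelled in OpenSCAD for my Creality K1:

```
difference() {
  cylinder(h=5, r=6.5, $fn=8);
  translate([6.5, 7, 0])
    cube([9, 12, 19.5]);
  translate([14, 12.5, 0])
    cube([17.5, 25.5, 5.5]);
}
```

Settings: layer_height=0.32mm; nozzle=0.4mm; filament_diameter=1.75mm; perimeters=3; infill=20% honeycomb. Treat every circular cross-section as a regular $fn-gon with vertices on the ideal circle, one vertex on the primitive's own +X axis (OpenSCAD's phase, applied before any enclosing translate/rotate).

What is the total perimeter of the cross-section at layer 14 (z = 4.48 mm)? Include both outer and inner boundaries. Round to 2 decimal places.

At z = 4.48 mm: the r=6.5 cylinder contributes a regular 8-gon of circumradius 6.5 (perimeter = 2·8·6.500·sin(180°/8) = 39.80 mm); the cube at (6.5, 7) (footprint 9×12) is included at this height (perimeter 42.00 mm); the cube at (14, 12.5) is present — its section is the full 17.5×25.5 rectangle (perimeter 86.00 mm); Subtracting the remaining from the first: starting from the r=6.5 cylinder, the 9×12 cube at (6.5, 7) misses the remaining region (no effect); the 17.5×25.5 cube at (14, 12.5) misses the remaining region (no effect) — boundary = 39.80 mm. Overall, the cross-section is a single solid region. Total boundary length (outer) = 39.80 mm.

39.80 mm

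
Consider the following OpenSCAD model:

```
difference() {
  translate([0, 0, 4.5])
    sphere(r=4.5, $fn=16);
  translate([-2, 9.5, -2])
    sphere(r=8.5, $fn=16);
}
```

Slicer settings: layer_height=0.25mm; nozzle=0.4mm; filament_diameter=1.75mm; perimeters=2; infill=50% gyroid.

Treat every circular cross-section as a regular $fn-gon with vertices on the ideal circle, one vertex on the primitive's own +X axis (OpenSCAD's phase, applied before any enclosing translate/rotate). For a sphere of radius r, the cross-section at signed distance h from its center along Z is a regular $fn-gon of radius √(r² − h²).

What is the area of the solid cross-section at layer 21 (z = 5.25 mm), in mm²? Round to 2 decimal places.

At z = 5.25 mm: the r=4.5 sphere contributes a regular 16-gon of circumradius √(4.5²−0.75²) = 4.437 (area = (16/2)·4.437²·sin(360°/16) = 60.27 mm²); the r=8.5 sphere at (-2, 9.5) contributes a regular 16-gon of circumradius √(8.5²−7.25²) = 4.437 (area = (16/2)·4.437²·sin(360°/16) = 60.27 mm²); Subtracting the remaining from the first: starting from the r=4.5 sphere (60.27 mm²), the r=8.5 sphere at (-2, 9.5) misses the remaining region (no effect) — area = 60.27 mm². Overall, the cross-section is a single solid region. Net area = 60.27 mm².

60.27 mm²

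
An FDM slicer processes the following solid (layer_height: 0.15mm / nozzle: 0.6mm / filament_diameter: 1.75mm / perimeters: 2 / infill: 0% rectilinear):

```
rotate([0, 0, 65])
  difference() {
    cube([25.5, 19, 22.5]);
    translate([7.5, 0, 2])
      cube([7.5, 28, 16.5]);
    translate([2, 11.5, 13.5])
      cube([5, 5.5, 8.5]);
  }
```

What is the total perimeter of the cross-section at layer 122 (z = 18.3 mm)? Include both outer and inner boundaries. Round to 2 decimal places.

133.00 mm

At z = 18.3 mm: the 25.5×19 cube contributes its full rectangle (perimeter 89.00 mm); the cube at (7.5, 0) (footprint 7.5×28) is included at this height (perimeter 71.00 mm); the cube at (2, 11.5) is present — its section is the full 5×5.5 rectangle (perimeter 21.00 mm); Subtracting the remaining from the first: starting from the 25.5×19 cube, the 7.5×28 cube at (7.5, 0) partially overlaps it — only the 142.50 mm² overlap (of its 210.00 mm²) is removed, clipping the outline; the 5×5.5 cube at (2, 11.5) lies wholly inside it (removes its full 27.50 mm² and its 21.00 mm outline becomes a hole wall) — boundary (outer + 1 inner loop) = 133.00 mm; (rotated 65° about Z; rotation is an isometry so areas/perimeters/island counts are preserved). Overall, the cross-section has 2 separate islands and 1 hole. Total boundary length (outer + inner) = 133.00 mm.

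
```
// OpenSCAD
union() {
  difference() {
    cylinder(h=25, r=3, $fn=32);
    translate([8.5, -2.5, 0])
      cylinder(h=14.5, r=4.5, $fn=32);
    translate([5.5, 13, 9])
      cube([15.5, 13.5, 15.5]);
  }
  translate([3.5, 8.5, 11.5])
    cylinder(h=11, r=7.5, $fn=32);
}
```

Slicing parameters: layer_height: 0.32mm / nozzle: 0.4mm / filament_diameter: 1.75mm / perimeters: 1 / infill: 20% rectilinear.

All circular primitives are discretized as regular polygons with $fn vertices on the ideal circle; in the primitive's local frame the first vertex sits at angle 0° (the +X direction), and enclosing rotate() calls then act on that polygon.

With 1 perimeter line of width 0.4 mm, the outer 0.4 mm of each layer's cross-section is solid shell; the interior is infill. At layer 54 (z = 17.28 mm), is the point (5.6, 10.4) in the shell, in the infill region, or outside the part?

At z = 17.28 mm: the cylinder: section is a regular 32-gon, circumradius r=3; the cylinder at (8.5, -2.5) is not intersected at this z (z outside [0, 14.5]); the 15.5×13.5 cube at (5.5, 13) contributes its full rectangle; Taking the first minus the rest: starting from the r=3 cylinder, the 15.5×13.5 cube at (5.5, 13) misses the remaining region (no effect) — 1 connected region; the cylinder at (3.5, 8.5): section is a regular 32-gon, circumradius r=7.5; Taking the union: the regions partially overlap (shared area 3.82 mm²), so overlapping operands fuse into one piece — 1 connected region. Overall, the cross-section is a single solid region. The nearest boundary edge runs (8.80, 13.80)→(9.74, 12.67); distance from the point to it = 4.64 mm. The point is inside the cross-section and 4.64 mm from the nearest boundary — more than the 0.4 mm shell width (1 × 0.4), so it's in the infill interior.

infill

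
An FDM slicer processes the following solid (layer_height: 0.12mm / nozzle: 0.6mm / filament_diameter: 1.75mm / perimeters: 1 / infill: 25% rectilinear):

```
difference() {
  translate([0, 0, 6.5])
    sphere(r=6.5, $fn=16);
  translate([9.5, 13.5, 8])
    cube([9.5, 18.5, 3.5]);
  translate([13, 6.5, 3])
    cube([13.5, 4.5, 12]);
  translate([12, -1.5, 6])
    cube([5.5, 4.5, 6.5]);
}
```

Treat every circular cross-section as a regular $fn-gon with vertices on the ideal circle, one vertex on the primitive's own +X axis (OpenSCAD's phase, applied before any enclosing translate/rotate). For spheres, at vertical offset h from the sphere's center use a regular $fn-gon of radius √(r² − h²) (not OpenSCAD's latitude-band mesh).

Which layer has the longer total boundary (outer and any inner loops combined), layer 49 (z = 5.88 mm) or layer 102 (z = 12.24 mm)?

layer 49 (z = 5.88 mm)

Layer 49 (z = 5.88): the sphere: section is a regular 16-gon, circumradius = √(r²−h²) = √(6.5²−0.62²) = 6.470 (perimeter = 2·16·6.470·sin(180°/16) = 40.39 mm); the cube at (9.5, 13.5) is not intersected at this z (z outside [8, 11.5]); the 13.5×4.5 cube at (13, 6.5) contributes its full rectangle (perimeter 36.00 mm); the cube at (12, -1.5) is not intersected at this z (z outside [6, 12.5]); After the difference (first − rest): starting from the r=6.5 sphere, the 13.5×4.5 cube at (13, 6.5) misses the remaining region (no effect) — boundary = 40.39 mm. So its perimeter = 40.39 mm. Layer 102 (z = 12.24): the r=6.5 sphere contributes a regular 16-gon of circumradius √(6.5²−5.74²) = 3.050 (perimeter = 2·16·3.050·sin(180°/16) = 19.04 mm); the cube at (9.5, 13.5) is absent (z outside [8, 11.5]); the 13.5×4.5 cube at (13, 6.5) contributes its full rectangle (perimeter 36.00 mm); the cube at (12, -1.5) (footprint 5.5×4.5) is included at this height (perimeter 20.00 mm); After the difference (first − rest): starting from the r=6.5 sphere, the 13.5×4.5 cube at (13, 6.5) misses the remaining region (no effect); the 5.5×4.5 cube at (12, -1.5) misses the remaining region (no effect) — boundary = 19.04 mm. So its perimeter = 19.04 mm. Layer 49 is larger (40.39 vs 19.04 mm).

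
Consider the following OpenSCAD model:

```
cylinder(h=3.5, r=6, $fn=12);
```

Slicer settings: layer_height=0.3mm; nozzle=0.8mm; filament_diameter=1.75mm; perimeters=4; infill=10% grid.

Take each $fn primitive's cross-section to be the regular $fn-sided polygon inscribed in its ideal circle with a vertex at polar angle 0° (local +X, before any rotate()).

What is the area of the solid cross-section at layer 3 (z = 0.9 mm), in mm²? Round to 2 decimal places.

108.00 mm²

At z = 0.9 mm: the r=6 cylinder contributes a regular 12-gon of circumradius 6 (area = (12/2)·6.000²·sin(360°/12) = 108.00 mm²). Overall, the cross-section is a single solid region. Net area = 108.00 mm².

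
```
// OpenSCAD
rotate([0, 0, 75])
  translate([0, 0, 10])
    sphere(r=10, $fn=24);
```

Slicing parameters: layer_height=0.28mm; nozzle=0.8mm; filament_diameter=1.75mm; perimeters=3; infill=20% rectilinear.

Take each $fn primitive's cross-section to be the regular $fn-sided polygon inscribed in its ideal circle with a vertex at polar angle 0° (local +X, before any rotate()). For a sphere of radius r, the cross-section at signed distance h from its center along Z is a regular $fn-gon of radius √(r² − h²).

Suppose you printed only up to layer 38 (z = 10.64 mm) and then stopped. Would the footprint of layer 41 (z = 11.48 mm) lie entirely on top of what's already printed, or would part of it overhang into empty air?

entirely on top

Compare the two slices. At z = 10.64: the r=10 sphere contributes a regular 24-gon of circumradius √(10²−0.64²) = 9.979 (area = (24/2)·9.979²·sin(360°/24) = 309.31 mm²); (rotated 75° about Z; rotation is an isometry so areas/perimeters/island counts are preserved). At z = 11.48: the r=10 sphere slices to a regular 24-gon of circumradius 9.890 (√(r²−h²) with h=1.48 from center) (area = (24/2)·9.890²·sin(360°/24) = 303.78 mm²); (rotated 75° about Z; rotation is an isometry so areas/perimeters/island counts are preserved). Checking containment: the cross-section at z = 11.48 is a subset of the cross-section at z = 10.64.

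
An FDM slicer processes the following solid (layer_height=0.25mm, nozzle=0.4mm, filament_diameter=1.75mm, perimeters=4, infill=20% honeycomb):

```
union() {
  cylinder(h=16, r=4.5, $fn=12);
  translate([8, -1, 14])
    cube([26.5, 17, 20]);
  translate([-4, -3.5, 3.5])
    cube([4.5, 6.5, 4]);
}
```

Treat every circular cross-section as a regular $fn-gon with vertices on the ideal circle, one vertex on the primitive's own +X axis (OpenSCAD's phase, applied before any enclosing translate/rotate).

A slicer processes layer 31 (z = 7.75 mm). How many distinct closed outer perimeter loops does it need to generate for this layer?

At z = 7.75 mm: the r=4.5 cylinder gives a regular 12-gon of circumradius 4.5 (constant along its height); the cube at (8, -1) does not reach this height (z outside [14, 34]); the cube at (-4, -3.5) is absent (z outside [3.5, 7.5]); Taking the union: only the r=4.5 cylinder is present, so the union is just that shape — 1 connected region. The result has 1 disconnected region.

1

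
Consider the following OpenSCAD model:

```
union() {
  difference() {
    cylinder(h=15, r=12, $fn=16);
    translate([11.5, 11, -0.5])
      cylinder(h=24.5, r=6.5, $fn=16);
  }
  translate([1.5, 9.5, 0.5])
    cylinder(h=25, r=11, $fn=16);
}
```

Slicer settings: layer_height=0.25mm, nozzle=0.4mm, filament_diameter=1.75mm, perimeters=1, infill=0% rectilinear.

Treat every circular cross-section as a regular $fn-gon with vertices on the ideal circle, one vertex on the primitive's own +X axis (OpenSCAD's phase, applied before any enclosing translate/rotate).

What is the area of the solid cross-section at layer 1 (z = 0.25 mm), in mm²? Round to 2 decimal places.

At z = 0.25 mm: the r=12 cylinder contributes a regular 16-gon of circumradius 12 (area = (16/2)·12.000²·sin(360°/16) = 440.85 mm²); the r=6.5 cylinder at (11.5, 11) contributes a regular 16-gon of circumradius 6.5 (area = (16/2)·6.500²·sin(360°/16) = 129.35 mm²); Subtracting the remaining from the first: starting from the r=12 cylinder (440.85 mm²), the r=6.5 cylinder at (11.5, 11) partially overlaps it — only the 13.36 mm² overlap (of its 129.35 mm²) is removed, clipping the outline — area = 427.49 mm²; the cylinder at (1.5, 9.5) is absent (z outside [0.5, 25.5]); Combining (union): only that combined region is present, so the union is just that shape — area = 427.49 mm². Overall, the cross-section is a single solid region. Net area = 427.49 mm².

427.49 mm²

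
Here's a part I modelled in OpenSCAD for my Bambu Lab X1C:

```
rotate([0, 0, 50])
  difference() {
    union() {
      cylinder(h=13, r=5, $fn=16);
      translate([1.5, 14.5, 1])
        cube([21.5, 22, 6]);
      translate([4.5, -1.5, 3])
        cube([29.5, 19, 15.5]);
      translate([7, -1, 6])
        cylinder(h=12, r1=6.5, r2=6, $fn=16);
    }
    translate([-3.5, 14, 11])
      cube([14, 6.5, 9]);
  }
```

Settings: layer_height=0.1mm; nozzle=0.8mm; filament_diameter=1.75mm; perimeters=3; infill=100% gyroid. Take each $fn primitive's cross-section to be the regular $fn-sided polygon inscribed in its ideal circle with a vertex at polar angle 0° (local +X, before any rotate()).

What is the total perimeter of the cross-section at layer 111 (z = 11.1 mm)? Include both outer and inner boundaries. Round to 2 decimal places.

120.01 mm

At z = 11.1 mm: the cylinder: section is a regular 16-gon, circumradius r=5 (perimeter = 2·16·5.000·sin(180°/16) = 31.21 mm); the cube at (1.5, 14.5) does not reach this height (z outside [1, 7]); the cube at (4.5, -1.5) is present — its section is the full 29.5×19 rectangle (perimeter 97.00 mm); the cone at (7, -1) contributes a regular 16-gon of circumradius 6.287 (interpolated between r1=6.5 and r2=6 at t=0.425) (perimeter = 2·16·6.287·sin(180°/16) = 39.25 mm); Merging all regions: the regions partially overlap (shared area 73.86 mm²), so the edge portions inside another operand are dropped and the merged outline is re-measured after clipping — boundary = 120.01 mm; the cube at (-3.5, 14) (footprint 14×6.5) is included at this height (perimeter 41.00 mm); Taking the first minus the rest: starting from the result so far, the 14×6.5 cube at (-3.5, 14) partially overlaps it — only the 21.00 mm² overlap (of its 91.00 mm²) is removed, clipping the outline — boundary = 120.01 mm; (rotated 50° about Z; rotation is an isometry so areas/perimeters/island counts are preserved). Overall, the cross-section is a single solid region. Total boundary length (outer) = 120.01 mm.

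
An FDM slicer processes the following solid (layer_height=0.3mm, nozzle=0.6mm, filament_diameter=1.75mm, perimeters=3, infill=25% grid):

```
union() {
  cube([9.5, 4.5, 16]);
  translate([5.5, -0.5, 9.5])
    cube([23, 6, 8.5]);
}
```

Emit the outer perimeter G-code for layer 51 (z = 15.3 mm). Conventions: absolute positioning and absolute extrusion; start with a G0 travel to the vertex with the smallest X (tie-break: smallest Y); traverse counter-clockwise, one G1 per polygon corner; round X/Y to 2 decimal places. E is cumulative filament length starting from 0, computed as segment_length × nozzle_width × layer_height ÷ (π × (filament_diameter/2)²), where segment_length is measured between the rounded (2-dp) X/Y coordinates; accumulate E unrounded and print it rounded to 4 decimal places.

G0 X0.00 Y0.00 Z15.30
G1 X5.50 Y0.00 E0.4116
G1 X5.50 Y-0.50 E0.4490
G1 X28.50 Y-0.50 E2.1702
G1 X28.50 Y5.50 E2.6192
G1 X5.50 Y5.50 E4.3404
G1 X5.50 Y4.50 E4.4153
G1 X0.00 Y4.50 E4.8269
G1 X0.00 Y0.00 E5.1636

At z = 15.3 mm: the cube is present — its section is the full 9.5×4.5 rectangle; the cube at (5.5, -0.5) (footprint 23×6) is included at this height; Combining (union): the regions partially overlap (shared area 18.00 mm²), so overlapping operands fuse into one piece — 1 connected region. The outline is a single polygon with 8 vertices. Extrusion per mm of travel: 0.6 × 0.3 / (π × 0.875²) = 0.074835. Accumulating E over each segment gives final E = 5.1636.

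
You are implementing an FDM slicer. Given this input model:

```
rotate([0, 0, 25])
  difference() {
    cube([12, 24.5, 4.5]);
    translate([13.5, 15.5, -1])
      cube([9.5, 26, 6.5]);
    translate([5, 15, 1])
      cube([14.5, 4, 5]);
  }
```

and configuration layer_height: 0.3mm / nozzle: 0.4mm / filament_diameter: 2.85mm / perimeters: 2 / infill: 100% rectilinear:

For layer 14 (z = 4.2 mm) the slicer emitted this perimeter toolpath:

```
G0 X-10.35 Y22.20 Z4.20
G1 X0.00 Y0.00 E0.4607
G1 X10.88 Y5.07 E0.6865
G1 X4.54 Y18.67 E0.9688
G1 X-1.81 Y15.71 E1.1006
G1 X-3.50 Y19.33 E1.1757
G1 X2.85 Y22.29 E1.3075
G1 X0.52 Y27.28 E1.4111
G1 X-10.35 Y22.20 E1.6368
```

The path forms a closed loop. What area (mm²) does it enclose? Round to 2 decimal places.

Apply the shoelace formula to the sequence of (X, Y) vertices; enclosed area = 266.08 mm².

266.08 mm²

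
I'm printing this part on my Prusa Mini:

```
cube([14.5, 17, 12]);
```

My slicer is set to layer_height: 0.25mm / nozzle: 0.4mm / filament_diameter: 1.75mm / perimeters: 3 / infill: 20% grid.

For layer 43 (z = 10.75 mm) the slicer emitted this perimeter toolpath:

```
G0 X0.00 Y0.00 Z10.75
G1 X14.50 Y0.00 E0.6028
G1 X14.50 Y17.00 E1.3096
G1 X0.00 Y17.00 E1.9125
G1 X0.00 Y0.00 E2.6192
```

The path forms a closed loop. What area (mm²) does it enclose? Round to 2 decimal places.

Apply the shoelace formula to the sequence of (X, Y) vertices; enclosed area = 246.50 mm².

246.50 mm²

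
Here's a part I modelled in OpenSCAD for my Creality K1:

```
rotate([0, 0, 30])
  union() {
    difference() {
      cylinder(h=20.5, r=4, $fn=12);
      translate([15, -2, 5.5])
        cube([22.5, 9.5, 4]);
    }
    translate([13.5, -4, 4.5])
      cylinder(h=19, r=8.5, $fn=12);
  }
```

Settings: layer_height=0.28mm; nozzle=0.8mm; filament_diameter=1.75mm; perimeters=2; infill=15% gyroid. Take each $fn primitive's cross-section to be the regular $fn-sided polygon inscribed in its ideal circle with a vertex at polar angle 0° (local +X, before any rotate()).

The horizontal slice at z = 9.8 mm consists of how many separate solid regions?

At z = 9.8 mm: the r=4 cylinder gives a regular 12-gon of circumradius 4 (constant along its height); the cube at (15, -2) is absent (z outside [5.5, 9.5]); Taking the first minus the rest: none of the subtracted shapes is present at this height, so the r=4 cylinder is unchanged — 1 connected region; the r=8.5 cylinder at (13.5, -4) contributes a regular 12-gon of circumradius 8.5; Taking the union: the 2 present regions are separate (no shared area or edge), so areas and boundary lengths simply add and each stays a separate island — 2 connected regions; (whole slice rotated 30° about Z — lengths, areas and connectivity unchanged). The result has 2 disconnected regions.

2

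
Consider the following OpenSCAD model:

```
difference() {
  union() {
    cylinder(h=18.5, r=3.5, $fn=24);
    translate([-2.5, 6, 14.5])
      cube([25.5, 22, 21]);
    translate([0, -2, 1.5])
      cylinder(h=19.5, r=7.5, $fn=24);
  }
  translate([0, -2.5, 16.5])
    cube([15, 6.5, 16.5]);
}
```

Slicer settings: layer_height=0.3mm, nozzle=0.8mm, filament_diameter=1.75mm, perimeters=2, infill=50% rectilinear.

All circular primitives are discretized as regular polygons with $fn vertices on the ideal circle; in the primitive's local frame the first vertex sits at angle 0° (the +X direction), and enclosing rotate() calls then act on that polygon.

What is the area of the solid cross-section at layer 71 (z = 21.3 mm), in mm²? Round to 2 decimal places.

At z = 21.3 mm: the cylinder is absent (z outside [0, 18.5]); the 25.5×22 cube at (-2.5, 6) contributes its full rectangle (area 561.00 mm²); the cylinder at (0, -2) is absent (z outside [1.5, 21]); Merging all regions: only the 25.5×22 cube at (-2.5, 6) is present, so the union is just that shape — area = 561.00 mm²; the cube at (0, -2.5) (footprint 15×6.5) is included at this height (area 97.50 mm²); Taking the first minus the rest: starting from the result so far (561.00 mm²), the 15×6.5 cube at (0, -2.5) misses the remaining region (no effect) — area = 561.00 mm². Overall, the cross-section is a single solid region. Net area = 561.00 mm².

561.00 mm²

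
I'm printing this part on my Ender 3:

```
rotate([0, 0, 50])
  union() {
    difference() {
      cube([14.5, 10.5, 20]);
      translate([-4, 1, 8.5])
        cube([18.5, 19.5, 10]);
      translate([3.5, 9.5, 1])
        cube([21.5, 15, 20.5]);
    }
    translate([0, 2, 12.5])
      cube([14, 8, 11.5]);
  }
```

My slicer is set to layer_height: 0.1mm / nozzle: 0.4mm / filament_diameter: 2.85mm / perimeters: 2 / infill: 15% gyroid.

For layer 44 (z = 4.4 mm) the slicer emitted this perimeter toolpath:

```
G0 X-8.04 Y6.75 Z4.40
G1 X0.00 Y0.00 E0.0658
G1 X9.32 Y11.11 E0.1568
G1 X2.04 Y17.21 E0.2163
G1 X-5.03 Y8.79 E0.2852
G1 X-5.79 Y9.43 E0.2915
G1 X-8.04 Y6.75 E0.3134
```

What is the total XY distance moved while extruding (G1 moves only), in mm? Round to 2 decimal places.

Sum the Euclidean lengths of each G1 segment: total = 49.98 mm.

49.98 mm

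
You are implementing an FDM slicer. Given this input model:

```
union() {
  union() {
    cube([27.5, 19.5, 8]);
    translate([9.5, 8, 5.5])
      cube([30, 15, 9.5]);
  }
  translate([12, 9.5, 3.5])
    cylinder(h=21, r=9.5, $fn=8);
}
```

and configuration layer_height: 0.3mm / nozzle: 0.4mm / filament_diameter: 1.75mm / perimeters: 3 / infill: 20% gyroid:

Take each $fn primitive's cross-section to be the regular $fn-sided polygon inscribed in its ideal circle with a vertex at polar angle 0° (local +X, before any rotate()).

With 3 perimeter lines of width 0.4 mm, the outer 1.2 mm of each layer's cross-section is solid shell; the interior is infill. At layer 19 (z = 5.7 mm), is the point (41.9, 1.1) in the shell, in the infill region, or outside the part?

outside

At z = 5.7 mm: the cube is present — its section is the full 27.5×19.5 rectangle; the cube at (9.5, 8) is present — its section is the full 30×15 rectangle; Taking the union: the regions partially overlap (shared area 207.00 mm²), so overlapping operands fuse into one piece — 1 connected region; the r=9.5 cylinder at (12, 9.5) gives a regular 8-gon of circumradius 9.5 (constant along its height); Combining (union): the r=9.5 cylinder at (12, 9.5) lies entirely inside the result so far, so the union is just the result so far — 1 connected region. Overall, the cross-section is a single solid region. The nearest boundary edge runs (39.50, 23.00)→(39.50, 8.00); distance from the point to it = 7.31 mm. The point is not inside any of the regions above, so it lies outside the cross-section (7.31 mm from the nearest boundary).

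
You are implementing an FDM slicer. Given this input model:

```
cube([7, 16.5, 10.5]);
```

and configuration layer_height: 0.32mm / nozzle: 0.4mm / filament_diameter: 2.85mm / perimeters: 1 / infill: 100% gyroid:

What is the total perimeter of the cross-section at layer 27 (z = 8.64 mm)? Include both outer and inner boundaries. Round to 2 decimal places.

47.00 mm

At z = 8.64 mm: the cube (footprint 7×16.5) is included at this height (perimeter 47.00 mm). Overall, the cross-section is a single solid region. Total boundary length (outer) = 47.00 mm.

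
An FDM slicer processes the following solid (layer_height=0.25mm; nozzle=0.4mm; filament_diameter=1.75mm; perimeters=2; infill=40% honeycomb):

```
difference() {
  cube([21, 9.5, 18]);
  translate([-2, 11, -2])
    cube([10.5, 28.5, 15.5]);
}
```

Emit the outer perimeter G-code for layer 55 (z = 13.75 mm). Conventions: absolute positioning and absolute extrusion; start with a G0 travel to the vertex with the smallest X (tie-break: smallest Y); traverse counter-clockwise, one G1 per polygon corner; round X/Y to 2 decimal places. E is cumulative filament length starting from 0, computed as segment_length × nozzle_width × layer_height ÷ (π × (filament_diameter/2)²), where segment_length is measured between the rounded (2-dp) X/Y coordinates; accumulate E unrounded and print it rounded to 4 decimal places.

G0 X0.00 Y0.00 Z13.75
G1 X21.00 Y0.00 E0.8731
G1 X21.00 Y9.50 E1.2680
G1 X0.00 Y9.50 E2.1411
G1 X0.00 Y0.00 E2.5361

At z = 13.75 mm: the cube (footprint 21×9.5) is included at this height; the cube at (-2, 11) is not intersected at this z (z outside [-2, 13.5]); Subtracting the remaining from the first: none of the subtracted shapes is present at this height, so the 21×9.5 cube is unchanged — 1 connected region. The outline is a single polygon with 4 vertices. Extrusion per mm of travel: 0.4 × 0.25 / (π × 0.875²) = 0.041575. Accumulating E over each segment gives final E = 2.5361.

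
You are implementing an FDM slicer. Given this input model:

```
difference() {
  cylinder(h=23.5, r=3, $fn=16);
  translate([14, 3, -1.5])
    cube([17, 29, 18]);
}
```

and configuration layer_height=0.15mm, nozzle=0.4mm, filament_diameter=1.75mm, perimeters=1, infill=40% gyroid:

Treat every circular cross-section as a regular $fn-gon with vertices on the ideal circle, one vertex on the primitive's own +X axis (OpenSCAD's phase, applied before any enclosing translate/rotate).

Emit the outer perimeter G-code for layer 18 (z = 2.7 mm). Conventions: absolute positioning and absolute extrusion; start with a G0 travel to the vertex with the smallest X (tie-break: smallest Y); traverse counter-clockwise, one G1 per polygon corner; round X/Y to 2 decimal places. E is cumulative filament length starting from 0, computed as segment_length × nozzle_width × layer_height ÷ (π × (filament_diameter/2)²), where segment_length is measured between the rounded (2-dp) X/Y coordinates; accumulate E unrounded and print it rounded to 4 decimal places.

G0 X-3.00 Y0.00 Z2.70
G1 X-2.77 Y-1.15 E0.0293
G1 X-2.12 Y-2.12 E0.0584
G1 X-1.15 Y-2.77 E0.0875
G1 X0.00 Y-3.00 E0.1168
G1 X1.15 Y-2.77 E0.1460
G1 X2.12 Y-2.12 E0.1751
G1 X2.77 Y-1.15 E0.2043
G1 X3.00 Y0.00 E0.2335
G1 X2.77 Y1.15 E0.2628
G1 X2.12 Y2.12 E0.2919
G1 X1.15 Y2.77 E0.3210
G1 X0.00 Y3.00 E0.3503
G1 X-1.15 Y2.77 E0.3795
G1 X-2.12 Y2.12 E0.4087
G1 X-2.77 Y1.15 E0.4378
G1 X-3.00 Y0.00 E0.4671

At z = 2.7 mm: the cylinder: section is a regular 16-gon, circumradius r=3; the cube at (14, 3) is present — its section is the full 17×29 rectangle; After the difference (first − rest): starting from the r=3 cylinder, the 17×29 cube at (14, 3) misses the remaining region (no effect) — 1 connected region. The outline is a single polygon with 16 vertices. Extrusion per mm of travel: 0.4 × 0.15 / (π × 0.875²) = 0.024945. Accumulating E over each segment gives final E = 0.4671.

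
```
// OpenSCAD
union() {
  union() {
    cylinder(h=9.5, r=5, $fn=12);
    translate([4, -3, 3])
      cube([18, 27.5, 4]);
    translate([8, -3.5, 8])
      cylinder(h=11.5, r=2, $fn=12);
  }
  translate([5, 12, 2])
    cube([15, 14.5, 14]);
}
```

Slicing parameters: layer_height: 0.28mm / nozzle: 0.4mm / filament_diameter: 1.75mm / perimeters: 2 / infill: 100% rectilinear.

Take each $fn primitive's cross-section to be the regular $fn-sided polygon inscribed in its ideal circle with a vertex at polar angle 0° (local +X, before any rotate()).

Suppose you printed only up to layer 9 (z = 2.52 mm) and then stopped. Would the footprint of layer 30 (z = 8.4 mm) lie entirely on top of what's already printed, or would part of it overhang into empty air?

part overhangs

Compare the two slices. At z = 2.52: the cylinder: section is a regular 12-gon, circumradius r=5 (area = (12/2)·5.000²·sin(360°/12) = 75.00 mm²); the cube at (4, -3) is absent (z outside [3, 7]); the cylinder at (8, -3.5) is absent (z outside [8, 19.5]); Merging all regions: only the r=5 cylinder is present, so the union is just that shape — area = 75.00 mm²; the 15×14.5 cube at (5, 12) contributes its full rectangle (area 217.50 mm²); Taking the union: the 2 present regions are separate (no shared area or edge), so areas and boundary lengths simply add and each stays a separate island — area = 292.50 mm². At z = 8.4: the r=5 cylinder contributes a regular 12-gon of circumradius 5 (area = (12/2)·5.000²·sin(360°/12) = 75.00 mm²); the cube at (4, -3) does not reach this height (z outside [3, 7]); the cylinder at (8, -3.5): section is a regular 12-gon, circumradius r=2 (area = (12/2)·2.000²·sin(360°/12) = 12.00 mm²); Combining (union): the 2 present regions are separate (no shared area or edge), so areas and boundary lengths simply add and each stays a separate island — area = 87.00 mm²; the cube at (5, 12) (footprint 15×14.5) is included at this height (area 217.50 mm²); Taking the union: the 2 present regions are separate (no shared area or edge), so areas and boundary lengths simply add and each stays a separate island — area = 304.50 mm². Checking containment: at z = 8.4 the cross-section extends beyond the z = 2.52 cross-section by about 12.00 mm².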